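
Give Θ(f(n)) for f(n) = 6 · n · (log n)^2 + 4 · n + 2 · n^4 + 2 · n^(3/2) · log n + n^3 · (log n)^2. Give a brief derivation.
f(n) ∈ Θ(n^4)

Compare the terms by growth order. For large n, n^a · (log n)^b dominates n^a' · (log n)^b' iff a > a', or (a = a' and b > b'). Ranking the 5 terms shows the dominant one is 2 · n^4. Hence f(n) ∈ Θ(n^4).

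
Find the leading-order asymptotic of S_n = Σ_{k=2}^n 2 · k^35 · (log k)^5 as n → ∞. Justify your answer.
S_n ~ n^36 · (log n)^5 / 18

By integral comparison, S_n = ∫_1^n 2 · x^35 · (log x)^5 dx + O(n^35 · (log n)^5). For the integral, the leading term of ∫_1^n x^35 (log x)^5 dx is n^36/36 · (log n)^5 (by repeated integration by parts; each step lowers the log-exponent and produces a relatively O(1/log n) correction). Hence S_n ~ n^36 · (log n)^5 / 18.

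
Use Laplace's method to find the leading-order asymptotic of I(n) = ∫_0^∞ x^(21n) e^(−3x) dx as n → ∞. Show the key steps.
I(n) ~ (sqrt(2π·21n) / 3) · (21n/(3e))^(21n)

Write the integrand as exp(21n ln x − 3x) and set f(x) = 21n ln x − 3x. Then f'(x) = 21n/x − 3 = 0 at x* = 21n/3, and f''(x*) = −21n/x*^2 = −3^2/(21n). Laplace's method (interior maximum) gives
  I(n) ~ e^(f(x*)) · sqrt(2π / |f''(x*)|)
        = exp(21n ln(21n/3) − 21n) · sqrt(2π · 21n / 3^2)
        = (21n/3)^(21n) e^(−21n) · sqrt(2π·21n) / 3
        = (sqrt(2π·21n) / 3) · (21n/(3e))^(21n).
This matches Γ(21n+1)/3^(21n+1) with Stirling applied to Γ.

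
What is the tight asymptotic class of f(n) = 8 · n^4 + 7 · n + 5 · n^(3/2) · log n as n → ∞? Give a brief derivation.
f(n) ∈ Θ(n^4)

Compare the terms by growth order. For large n, n^a · (log n)^b dominates n^a' · (log n)^b' iff a > a', or (a = a' and b > b'). Ranking the 3 terms shows the dominant one is 8 · n^4. Hence f(n) ∈ Θ(n^4).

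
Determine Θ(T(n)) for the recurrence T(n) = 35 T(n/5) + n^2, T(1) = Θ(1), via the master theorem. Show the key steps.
T(n) = Θ(n^(log_5 35))

Master theorem: compare f(n) = n^2 to n^(log_5 35) where log_5 35 ≈ 2.209. Since 2 < log_5 35, we have f(n) = O(n^(log_5 35 − ε)) for some ε > 0 — Case 1. Hence T(n) = Θ(n^(log_5 35)).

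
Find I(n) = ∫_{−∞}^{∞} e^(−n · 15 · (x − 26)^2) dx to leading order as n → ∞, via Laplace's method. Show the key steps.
I(n) = sqrt(π/(15n))

Here φ(x) = 15 · (x − 26)^2 has its unique minimum at x* = 26 with φ(x*) = 0 and φ''(x*) = 30. Laplace's method gives
  I(n) ~ e^(−n φ(x*)) · sqrt(2π / (n · φ''(x*))) = sqrt(2π / (30n)) = sqrt(π/(15n)).
This is exact: substituting u = (x − 26)·sqrt(15n) gives I(n) = (1/sqrt(15n)) ∫_{−∞}^{∞} e^(−u^2) du = sqrt(π/(15n)).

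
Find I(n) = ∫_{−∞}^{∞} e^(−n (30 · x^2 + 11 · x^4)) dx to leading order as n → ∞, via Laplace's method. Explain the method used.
I(n) ~ sqrt(π/(30n))

φ(x) = 30 · x^2 + 11 · x^4 has its unique global minimum at x* = 0 (since φ'(x) = 60x + 44x^3 = 0 only at x = 0 for real x with both coefficients positive, and φ → ∞ as |x| → ∞). At x* = 0, φ(0) = 0 and φ''(0) = 60. Laplace's method then gives
  I(n) ~ sqrt(2π / (n · φ''(0))) · e^(−n φ(0)) = sqrt(2π / (60n)) = sqrt(π/(30n)).
The 11 · x^4 term contributes only at subleading order (an O(1/n) relative correction).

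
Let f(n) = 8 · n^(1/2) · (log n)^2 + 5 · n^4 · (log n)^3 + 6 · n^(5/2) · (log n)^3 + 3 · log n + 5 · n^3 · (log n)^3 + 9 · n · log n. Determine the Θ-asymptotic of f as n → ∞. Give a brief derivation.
f(n) ∈ Θ(n^4 · (log n)^3)

Compare the terms by growth order. For large n, n^a · (log n)^b dominates n^a' · (log n)^b' iff a > a', or (a = a' and b > b'). Ranking the 6 terms shows the dominant one is 5 · n^4 · (log n)^3. Hence f(n) ∈ Θ(n^4 · (log n)^3).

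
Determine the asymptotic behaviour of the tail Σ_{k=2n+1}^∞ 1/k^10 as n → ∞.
Σ_{k>2n} 1/k^10 ~ 1/(9 · (2n)^9)

Compare to the integral: ∫_{2n}^∞ x^(−10) dx = [−x^(−9)/9]_{2n}^∞ = 1/((10−1)·(2n)^9). Euler-Maclaurin then gives
  Σ_{k>2n} 1/k^10 = ∫_{2n}^∞ dx/x^10 − 1/(2·(2n)^10) + O(1/(2n)^11).
(Equivalently this is ζ(10) − Σ_{k≤2n} 1/k^10.)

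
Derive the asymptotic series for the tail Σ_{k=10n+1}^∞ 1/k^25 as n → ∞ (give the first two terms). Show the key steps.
Σ_{k>10n} 1/k^25 = 1/(24 · (10n)^24) − 1/(2 · (10n)^25) + O(1/(10n)^26)

Compare to the integral: ∫_{10n}^∞ x^(−25) dx = [−x^(−24)/24]_{10n}^∞ = 1/((25−1)·(10n)^24). The Euler-Maclaurin correction adds −f(10n)/2 = −1/(2·(10n)^25). Euler-Maclaurin then gives
  Σ_{k>10n} 1/k^25 = ∫_{10n}^∞ dx/x^25 − 1/(2·(10n)^25) + O(1/(10n)^26).
(Equivalently this is ζ(25) − Σ_{k≤10n} 1/k^25.)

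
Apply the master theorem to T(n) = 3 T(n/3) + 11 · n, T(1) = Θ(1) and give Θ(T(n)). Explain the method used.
T(n) = Θ(n log n)

log_3 3 = 1, and f(n) = 11 · n = Θ(n^(log_3 3)). This is Case 2 of the master theorem: T(n) = Θ(f(n) · log n) = Θ(n log n).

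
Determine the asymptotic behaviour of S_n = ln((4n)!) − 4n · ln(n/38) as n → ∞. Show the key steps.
S_n ~ 4n · (ln 152 − 1) + O(ln n)

Stirling: ln((4n)!) = 4n ln(4n) − 4n + O(ln n).
  S_n = 4n ln(4n) − 4n − 4n ln(n/38) + O(ln n)
      = 4n ln(4n) − 4n ln n + 4n ln 38 − 4n + O(ln n)
      = 4n ln 4 + 4n ln 38 − 4n + O(ln n)
      = 4n (ln 152 − 1) + O(ln n).
Numerically ln(152) − 1 ≈ 4.0239.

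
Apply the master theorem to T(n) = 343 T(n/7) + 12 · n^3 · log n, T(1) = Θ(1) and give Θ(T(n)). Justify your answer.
T(n) = Θ(n^3 · (log n)^2)

Here log_7 343 = 3 and f(n) = 12 · n^3 · log n = Θ(n^(log_7 343) · (log n)^1). This is the extended Case 2 of the master theorem (f matches the critical exponent up to log factors), giving T(n) = Θ(n^(log_7 343) · (log n)^(1+1)) = Θ(n^3 · (log n)^2).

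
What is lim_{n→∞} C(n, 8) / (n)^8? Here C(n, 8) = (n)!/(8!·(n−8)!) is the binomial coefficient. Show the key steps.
lim = 1/8! = 1/40320

With N = n → ∞: C(N, 8) / N^8 = [N(N−1)…(N−7)] / (8! · N^8) = (1/8!) · 1 · (1 − 1/n) · … · (1 − 7/n). Each factor → 1 as N → ∞, so the limit is 1/8! = 1/40320.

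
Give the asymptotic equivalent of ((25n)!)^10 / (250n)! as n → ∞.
((25n)!)^10/(250n)! ~ ((2π·25n)^(9/2) / sqrt(10)) · 10^(−10·25n)  →  0

Write N = 25n. Stirling: N! ~ sqrt(2π N)(N/e)^N and (10N)! ~ sqrt(2π·10N)·(10N/e)^(10N).
  (N!)^10/(10N)! ~ (2π N)^(10/2) (N/e)^(10N) / [sqrt(2π·10N) (10N/e)^(10N)]
     = (2π N)^(10/2) / sqrt(2π·10N) · (N/(10N))^(10N)
     = (2π N)^((10−1)/2) / sqrt(10) · 10^(−10N).
Since 10^10 > 1, the factor 10^(−10N) decays exponentially, so the ratio → 0. Substituting N = 25n gives the stated form.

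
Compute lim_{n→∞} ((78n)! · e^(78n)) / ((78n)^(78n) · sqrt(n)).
lim = sqrt(2π·78)

Stirling: (78n)! ~ sqrt(2π·78n) · (78n/e)^(78n). Hence
  (78n)! · e^(78n) / (78n)^(78n) ~ sqrt(2π·78n).
Dividing by sqrt(n): sqrt(2π·78n) / sqrt(n) = sqrt(2π·78) · n^((1−1)/2), so the limit is sqrt(2π·78).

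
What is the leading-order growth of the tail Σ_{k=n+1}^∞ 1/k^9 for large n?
Σ_{k>n} 1/k^9 ~ 1/(8 · n^8)

Compare to the integral: ∫_{n}^∞ x^(−9) dx = [−x^(−8)/8]_{n}^∞ = 1/((9−1)·n^8). Euler-Maclaurin then gives
  Σ_{k>n} 1/k^9 = ∫_{n}^∞ dx/x^9 − 1/(2·n^9) + O(1/n^10).
(Equivalently this is ζ(9) − Σ_{k≤n} 1/k^9.)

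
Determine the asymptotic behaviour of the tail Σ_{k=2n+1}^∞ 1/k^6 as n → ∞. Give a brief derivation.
Σ_{k>2n} 1/k^6 ~ 1/(5 · (2n)^5)

Compare to the integral: ∫_{2n}^∞ x^(−6) dx = [−x^(−5)/5]_{2n}^∞ = 1/((6−1)·(2n)^5). Euler-Maclaurin then gives
  Σ_{k>2n} 1/k^6 = ∫_{2n}^∞ dx/x^6 − 1/(2·(2n)^6) + O(1/(2n)^7).
(Equivalently this is ζ(6) − Σ_{k≤2n} 1/k^6.)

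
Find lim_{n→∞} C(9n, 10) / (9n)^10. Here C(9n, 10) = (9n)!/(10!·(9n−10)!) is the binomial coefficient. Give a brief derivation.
lim = 1/10! = 1/3628800

With N = 9n → ∞: C(N, 10) / N^10 = [N(N−1)…(N−9)] / (10! · N^10) = (1/10!) · 1 · (1 − 1/(9n)) · … · (1 − 9/(9n)). Each factor → 1 as N → ∞, so the limit is 1/10! = 1/3628800.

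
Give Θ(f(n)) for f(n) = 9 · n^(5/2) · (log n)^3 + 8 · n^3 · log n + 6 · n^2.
f(n) ∈ Θ(n^3 · log n)

Compare the terms by growth order. For large n, n^a · (log n)^b dominates n^a' · (log n)^b' iff a > a', or (a = a' and b > b'). Ranking the 3 terms shows the dominant one is 8 · n^3 · log n. Hence f(n) ∈ Θ(n^3 · log n).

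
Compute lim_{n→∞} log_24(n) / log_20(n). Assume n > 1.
lim = ln(20) / ln(24) = log_24(20)

Change of base: log_24(n) = ln n / ln 24 and log_20(n) = ln n / ln 20. The ratio is (ln n / ln 24) · (ln 20 / ln n) = ln 20 / ln 24, a constant independent of n. So the limit is ln 20 / ln 24 = log_24(20).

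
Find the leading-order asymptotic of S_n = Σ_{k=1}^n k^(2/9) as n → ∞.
S_n ~ (9/11) · n^(11/9)

Integral comparison: Σ_{k=1}^n k^(2/9) = ∫_0^n x^(2/9) dx + O(n^(2/9)). The integral is n^(1 + 2/9) / (1 + 2/9) = n^((2+9)/9) / ((2+9)/9) = (9/11) · n^(11/9).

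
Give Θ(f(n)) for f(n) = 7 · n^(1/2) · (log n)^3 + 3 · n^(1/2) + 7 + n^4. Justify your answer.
f(n) ∈ Θ(n^4)

Compare the terms by growth order. For large n, n^a · (log n)^b dominates n^a' · (log n)^b' iff a > a', or (a = a' and b > b'). Ranking the 4 terms shows the dominant one is n^4. Hence f(n) ∈ Θ(n^4).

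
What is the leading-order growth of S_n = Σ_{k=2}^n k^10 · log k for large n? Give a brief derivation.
S_n ~ n^11 log n / 11 − n^11 / 121

By integral comparison, S_n = ∫_1^n x^10 · log x dx + O(n^10 · log n). For the integral, ∫ x^10 log x dx = n^11 log n / 11 − n^11/121 (integration by parts). Hence S_n ~ n^11 log n / 11 − n^11 / 121.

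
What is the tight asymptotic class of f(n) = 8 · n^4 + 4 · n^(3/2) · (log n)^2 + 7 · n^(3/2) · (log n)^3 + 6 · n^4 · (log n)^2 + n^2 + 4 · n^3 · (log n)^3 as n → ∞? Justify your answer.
f(n) ∈ Θ(n^4 · (log n)^2)

Compare the terms by growth order. For large n, n^a · (log n)^b dominates n^a' · (log n)^b' iff a > a', or (a = a' and b > b'). Ranking the 6 terms shows the dominant one is 6 · n^4 · (log n)^2. Hence f(n) ∈ Θ(n^4 · (log n)^2).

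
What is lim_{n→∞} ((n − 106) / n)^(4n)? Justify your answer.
lim = e^(−424)

Rewrite as (1 − 106/n)^(4n). By the standard limit (1 + x/n)^n → e^x, we have (1 − 106/n)^n → e^(−106), and raising to the 4th power gives e^(−424).
More precisely, ln[(1 − 106/n)^(4n)] = 4n · ln(1 − 106/n) = 4n · (-106/n + O(1/n^2)) = -424 + O(1/n) → -424.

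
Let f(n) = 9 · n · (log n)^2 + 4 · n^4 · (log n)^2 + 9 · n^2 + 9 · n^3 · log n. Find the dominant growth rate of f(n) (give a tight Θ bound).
f(n) ∈ Θ(n^4 · (log n)^2)

Compare the terms by growth order. For large n, n^a · (log n)^b dominates n^a' · (log n)^b' iff a > a', or (a = a' and b > b'). Ranking the 4 terms shows the dominant one is 4 · n^4 · (log n)^2. Hence f(n) ∈ Θ(n^4 · (log n)^2).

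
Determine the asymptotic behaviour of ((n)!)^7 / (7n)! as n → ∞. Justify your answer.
((n)!)^7/(7n)! ~ ((2π·n)^(6/2) / sqrt(7)) · 7^(−7·n)  →  0

Write N = n. Stirling: N! ~ sqrt(2π N)(N/e)^N and (7N)! ~ sqrt(2π·7N)·(7N/e)^(7N).
  (N!)^7/(7N)! ~ (2π N)^(7/2) (N/e)^(7N) / [sqrt(2π·7N) (7N/e)^(7N)]
     = (2π N)^(7/2) / sqrt(2π·7N) · (N/(7N))^(7N)
     = (2π N)^((7−1)/2) / sqrt(7) · 7^(−7N).
Since 7^7 > 1, the factor 7^(−7N) decays exponentially, so the ratio → 0. Substituting N = n gives the stated form.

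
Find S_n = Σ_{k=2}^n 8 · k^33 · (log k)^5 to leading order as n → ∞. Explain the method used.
S_n ~ 4 · n^34 · (log n)^5 / 17

By integral comparison, S_n = ∫_1^n 8 · x^33 · (log x)^5 dx + O(n^33 · (log n)^5). For the integral, the leading term of ∫_1^n x^33 (log x)^5 dx is n^34/34 · (log n)^5 (by repeated integration by parts; each step lowers the log-exponent and produces a relatively O(1/log n) correction). Hence S_n ~ 4 · n^34 · (log n)^5 / 17.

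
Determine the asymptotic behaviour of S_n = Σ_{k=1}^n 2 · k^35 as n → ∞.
S_n ~ n^36 / 18

By integral comparison (Euler-Maclaurin), Σ_{k=1}^n 2 · k^35 = 2 · ∫_0^n x^35 dx + O(n^35) = 2 · n^36/36 = n^36 / 18 + O(n^35). (Equivalently, Faulhaber's formula gives the same leading term.)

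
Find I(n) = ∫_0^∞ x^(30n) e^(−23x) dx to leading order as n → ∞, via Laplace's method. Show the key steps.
I(n) ~ (sqrt(2π·30n) / 23) · (30n/(23e))^(30n)

Write the integrand as exp(30n ln x − 23x) and set f(x) = 30n ln x − 23x. Then f'(x) = 30n/x − 23 = 0 at x* = 30n/23, and f''(x*) = −30n/x*^2 = −23^2/(30n). Laplace's method (interior maximum) gives
  I(n) ~ e^(f(x*)) · sqrt(2π / |f''(x*)|)
        = exp(30n ln(30n/23) − 30n) · sqrt(2π · 30n / 23^2)
        = (30n/23)^(30n) e^(−30n) · sqrt(2π·30n) / 23
        = (sqrt(2π·30n) / 23) · (30n/(23e))^(30n).
This matches Γ(30n+1)/23^(30n+1) with Stirling applied to Γ.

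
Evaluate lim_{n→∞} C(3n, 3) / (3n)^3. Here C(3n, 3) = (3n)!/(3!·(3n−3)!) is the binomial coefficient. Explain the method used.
lim = 1/3! = 1/6

With N = 3n → ∞: C(N, 3) / N^3 = [N(N−1)…(N−2)] / (3! · N^3) = (1/3!) · 1 · (1 − 1/(3n)) · (1 − 2/(3n)). Each factor → 1 as N → ∞, so the limit is 1/3! = 1/6.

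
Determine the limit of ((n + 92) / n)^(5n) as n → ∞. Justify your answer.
lim = e^460

Rewrite as (1 + 92/n)^(5n). By the standard limit (1 + x/n)^n → e^x, we have (1 + 92/n)^n → e^92, and raising to the 5th power gives e^460.
More precisely, ln[(1 + 92/n)^(5n)] = 5n · ln(1 + 92/n) = 5n · (92/n + O(1/n^2)) = 460 + O(1/n) → 460.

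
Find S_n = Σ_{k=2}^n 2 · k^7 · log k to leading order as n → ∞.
S_n ~ n^8 log n / 4 − n^8 / 32

By integral comparison, S_n = ∫_1^n 2 · x^7 · log x dx + O(n^7 · log n). For the integral, ∫ x^7 log x dx = n^8 log n / 8 − n^8/64 (integration by parts). Hence S_n ~ n^8 log n / 4 − n^8 / 32.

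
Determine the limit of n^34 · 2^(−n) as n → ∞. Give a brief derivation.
lim = 0

Exponentials with base > 1 dominate every fixed polynomial: for any fixed c, n^c / 2^n → 0 as n → ∞ (e.g. by the ratio test, or by writing 2^n = e^(n ln 2) and noting e^(n ln 2) / n^c → ∞). Hence n^34 · 2^(−n) = n^34 / 2^n → 0.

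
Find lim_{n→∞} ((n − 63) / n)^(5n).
lim = e^(−315)

Rewrite as (1 − 63/n)^(5n). By the standard limit (1 + x/n)^n → e^x, we have (1 − 63/n)^n → e^(−63), and raising to the 5th power gives e^(−315).
More precisely, ln[(1 − 63/n)^(5n)] = 5n · ln(1 − 63/n) = 5n · (-63/n + O(1/n^2)) = -315 + O(1/n) → -315.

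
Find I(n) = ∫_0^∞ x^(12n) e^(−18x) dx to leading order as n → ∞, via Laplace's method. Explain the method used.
I(n) ~ (sqrt(2π·12n) / 18) · (12n/(18e))^(12n)

Write the integrand as exp(12n ln x − 18x) and set f(x) = 12n ln x − 18x. Then f'(x) = 12n/x − 18 = 0 at x* = 12n/18, and f''(x*) = −12n/x*^2 = −18^2/(12n). Laplace's method (interior maximum) gives
  I(n) ~ e^(f(x*)) · sqrt(2π / |f''(x*)|)
        = exp(12n ln(12n/18) − 12n) · sqrt(2π · 12n / 18^2)
        = (12n/18)^(12n) e^(−12n) · sqrt(2π·12n) / 18
        = (sqrt(2π·12n) / 18) · (12n/(18e))^(12n).
This matches Γ(12n+1)/18^(12n+1) with Stirling applied to Γ.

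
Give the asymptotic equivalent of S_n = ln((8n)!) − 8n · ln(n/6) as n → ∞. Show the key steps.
S_n ~ 8n · (ln 48 − 1) + O(ln n)

Stirling: ln((8n)!) = 8n ln(8n) − 8n + O(ln n).
  S_n = 8n ln(8n) − 8n − 8n ln(n/6) + O(ln n)
      = 8n ln(8n) − 8n ln n + 8n ln 6 − 8n + O(ln n)
      = 8n ln 8 + 8n ln 6 − 8n + O(ln n)
      = 8n (ln 48 − 1) + O(ln n).
Numerically ln(48) − 1 ≈ 2.8712.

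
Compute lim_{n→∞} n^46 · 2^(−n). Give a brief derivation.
lim = 0

Exponentials with base > 1 dominate every fixed polynomial: for any fixed c, n^c / 2^n → 0 as n → ∞ (e.g. by the ratio test, or by writing 2^n = e^(n ln 2) and noting e^(n ln 2) / n^c → ∞). Hence n^46 · 2^(−n) = n^46 / 2^n → 0.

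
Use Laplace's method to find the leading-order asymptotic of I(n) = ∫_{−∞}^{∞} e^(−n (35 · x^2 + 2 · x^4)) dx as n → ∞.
I(n) ~ sqrt(π/(35n))

φ(x) = 35 · x^2 + 2 · x^4 has its unique global minimum at x* = 0 (since φ'(x) = 70x + 8x^3 = 0 only at x = 0 for real x with both coefficients positive, and φ → ∞ as |x| → ∞). At x* = 0, φ(0) = 0 and φ''(0) = 70. Laplace's method then gives
  I(n) ~ sqrt(2π / (n · φ''(0))) · e^(−n φ(0)) = sqrt(2π / (70n)) = sqrt(π/(35n)).
The 2 · x^4 term contributes only at subleading order (an O(1/n) relative correction).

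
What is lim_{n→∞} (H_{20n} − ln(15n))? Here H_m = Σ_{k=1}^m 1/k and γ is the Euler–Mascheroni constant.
lim = ln(4/3) + γ

By Euler-Maclaurin, H_m = ln m + γ + O(1/m). So
  H_{20n} − ln(15n) = ln(20n) + γ − ln(15n) + O(1/n)
                       = ln(20/15) + γ + O(1/n).
Hence the limit is ln(20/15) + γ (= ln(4/3)).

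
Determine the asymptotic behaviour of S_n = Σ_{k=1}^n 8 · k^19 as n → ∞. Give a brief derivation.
S_n ~ 2 · n^20 / 5

By integral comparison (Euler-Maclaurin), Σ_{k=1}^n 8 · k^19 = 8 · ∫_0^n x^19 dx + O(n^19) = 8 · n^20/20 = 2 · n^20 / 5 + O(n^19). (Equivalently, Faulhaber's formula gives the same leading term.)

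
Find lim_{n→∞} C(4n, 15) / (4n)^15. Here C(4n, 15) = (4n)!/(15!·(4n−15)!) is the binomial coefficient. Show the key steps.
lim = 1/15! = 1/1307674368000

With N = 4n → ∞: C(N, 15) / N^15 = [N(N−1)…(N−14)] / (15! · N^15) = (1/15!) · 1 · (1 − 1/(4n)) · … · (1 − 14/(4n)). Each factor → 1 as N → ∞, so the limit is 1/15! = 1/1307674368000.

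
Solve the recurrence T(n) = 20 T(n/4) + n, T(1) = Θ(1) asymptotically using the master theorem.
T(n) = Θ(n^(log_4 20))

Master theorem: compare f(n) = n to n^(log_4 20) where log_4 20 ≈ 2.161. Since 1 < log_4 20, we have f(n) = O(n^(log_4 20 − ε)) for some ε > 0 — Case 1. Hence T(n) = Θ(n^(log_4 20)).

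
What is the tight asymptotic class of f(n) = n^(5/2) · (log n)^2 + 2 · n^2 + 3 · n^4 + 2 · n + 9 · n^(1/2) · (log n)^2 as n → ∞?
f(n) ∈ Θ(n^4)

Compare the terms by growth order. For large n, n^a · (log n)^b dominates n^a' · (log n)^b' iff a > a', or (a = a' and b > b'). Ranking the 5 terms shows the dominant one is 3 · n^4. Hence f(n) ∈ Θ(n^4).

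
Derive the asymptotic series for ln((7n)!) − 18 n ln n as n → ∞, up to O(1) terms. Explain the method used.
ln((7n)!) − 18 n ln n = −11 n ln n + 7(ln 7 − 1) n + (1/2) ln(2π·7n) + O(1/n)

Stirling: ln((7n)!) = 7n ln(7n) − 7n + (1/2) ln(2π·7n) + O(1/n).
Expand 7n ln(7n) = 7n (ln n + ln 7) = 7n ln n + 7n ln 7.
Subtract 18n ln n: leading term is (7 − 18) n ln n = −11 n ln n. The next term is 7n ln 7 − 7n = 7(ln 7 − 1) n. Then the (1/2) ln(2π·7n) correction.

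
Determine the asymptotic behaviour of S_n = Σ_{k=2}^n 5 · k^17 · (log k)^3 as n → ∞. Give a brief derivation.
S_n ~ 5 · n^18 · (log n)^3 / 18

By integral comparison, S_n = ∫_1^n 5 · x^17 · (log x)^3 dx + O(n^17 · (log n)^3). For the integral, the leading term of ∫_1^n x^17 (log x)^3 dx is n^18/18 · (log n)^3 (by repeated integration by parts; each step lowers the log-exponent and produces a relatively O(1/log n) correction). Hence S_n ~ 5 · n^18 · (log n)^3 / 18.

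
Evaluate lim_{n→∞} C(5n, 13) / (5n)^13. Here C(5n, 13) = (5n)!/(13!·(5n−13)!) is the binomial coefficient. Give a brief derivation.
lim = 1/13! = 1/6227020800

With N = 5n → ∞: C(N, 13) / N^13 = [N(N−1)…(N−12)] / (13! · N^13) = (1/13!) · 1 · (1 − 1/(5n)) · … · (1 − 12/(5n)). Each factor → 1 as N → ∞, so the limit is 1/13! = 1/6227020800.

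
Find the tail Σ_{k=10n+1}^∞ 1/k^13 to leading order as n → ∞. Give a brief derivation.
Σ_{k>10n} 1/k^13 ~ 1/(12 · (10n)^12)

Compare to the integral: ∫_{10n}^∞ x^(−13) dx = [−x^(−12)/12]_{10n}^∞ = 1/((13−1)·(10n)^12). Euler-Maclaurin then gives
  Σ_{k>10n} 1/k^13 = ∫_{10n}^∞ dx/x^13 − 1/(2·(10n)^13) + O(1/(10n)^14).
(Equivalently this is ζ(13) − Σ_{k≤10n} 1/k^13.)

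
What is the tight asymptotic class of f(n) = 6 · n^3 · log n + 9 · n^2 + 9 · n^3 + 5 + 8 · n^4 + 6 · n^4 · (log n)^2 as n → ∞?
f(n) ∈ Θ(n^4 · (log n)^2)

Compare the terms by growth order. For large n, n^a · (log n)^b dominates n^a' · (log n)^b' iff a > a', or (a = a' and b > b'). Ranking the 6 terms shows the dominant one is 6 · n^4 · (log n)^2. Hence f(n) ∈ Θ(n^4 · (log n)^2).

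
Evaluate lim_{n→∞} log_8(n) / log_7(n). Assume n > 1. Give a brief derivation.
lim = ln(7) / ln(8) = log_8(7)

Change of base: log_8(n) = ln n / ln 8 and log_7(n) = ln n / ln 7. The ratio is (ln n / ln 8) · (ln 7 / ln n) = ln 7 / ln 8, a constant independent of n. So the limit is ln 7 / ln 8 = log_8(7).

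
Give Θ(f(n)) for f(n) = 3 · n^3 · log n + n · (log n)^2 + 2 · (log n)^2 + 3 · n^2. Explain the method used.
f(n) ∈ Θ(n^3 · log n)

Compare the terms by growth order. For large n, n^a · (log n)^b dominates n^a' · (log n)^b' iff a > a', or (a = a' and b > b'). Ranking the 4 terms shows the dominant one is 3 · n^3 · log n. Hence f(n) ∈ Θ(n^3 · log n).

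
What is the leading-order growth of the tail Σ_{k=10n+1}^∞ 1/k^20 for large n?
Σ_{k>10n} 1/k^20 ~ 1/(19 · (10n)^19)

Compare to the integral: ∫_{10n}^∞ x^(−20) dx = [−x^(−19)/19]_{10n}^∞ = 1/((20−1)·(10n)^19). Euler-Maclaurin then gives
  Σ_{k>10n} 1/k^20 = ∫_{10n}^∞ dx/x^20 − 1/(2·(10n)^20) + O(1/(10n)^21).
(Equivalently this is ζ(20) − Σ_{k≤10n} 1/k^20.)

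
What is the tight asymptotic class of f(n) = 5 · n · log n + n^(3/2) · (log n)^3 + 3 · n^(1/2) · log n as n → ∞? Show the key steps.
f(n) ∈ Θ(n^(3/2) · (log n)^3)

Compare the terms by growth order. For large n, n^a · (log n)^b dominates n^a' · (log n)^b' iff a > a', or (a = a' and b > b'). Ranking the 3 terms shows the dominant one is n^(3/2) · (log n)^3. Hence f(n) ∈ Θ(n^(3/2) · (log n)^3).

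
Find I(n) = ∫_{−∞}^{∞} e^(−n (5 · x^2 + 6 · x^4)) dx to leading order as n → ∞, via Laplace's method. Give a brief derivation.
I(n) ~ sqrt(π/(5n))

φ(x) = 5 · x^2 + 6 · x^4 has its unique global minimum at x* = 0 (since φ'(x) = 10x + 24x^3 = 0 only at x = 0 for real x with both coefficients positive, and φ → ∞ as |x| → ∞). At x* = 0, φ(0) = 0 and φ''(0) = 10. Laplace's method then gives
  I(n) ~ sqrt(2π / (n · φ''(0))) · e^(−n φ(0)) = sqrt(2π / (10n)) = sqrt(π/(5n)).
The 6 · x^4 term contributes only at subleading order (an O(1/n) relative correction).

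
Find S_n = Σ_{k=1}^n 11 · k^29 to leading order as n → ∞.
S_n ~ 11 · n^30 / 30

By integral comparison (Euler-Maclaurin), Σ_{k=1}^n 11 · k^29 = 11 · ∫_0^n x^29 dx + O(n^29) = 11 · n^30/30 + O(n^29). (Equivalently, Faulhaber's formula gives the same leading term.)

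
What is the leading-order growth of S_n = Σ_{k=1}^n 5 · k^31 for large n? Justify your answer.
S_n ~ 5 · n^32 / 32

By integral comparison (Euler-Maclaurin), Σ_{k=1}^n 5 · k^31 = 5 · ∫_0^n x^31 dx + O(n^31) = 5 · n^32/32 + O(n^31). (Equivalently, Faulhaber's formula gives the same leading term.)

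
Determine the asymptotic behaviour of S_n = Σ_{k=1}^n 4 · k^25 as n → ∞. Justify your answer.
S_n ~ 2 · n^26 / 13

By integral comparison (Euler-Maclaurin), Σ_{k=1}^n 4 · k^25 = 4 · ∫_0^n x^25 dx + O(n^25) = 4 · n^26/26 = 2 · n^26 / 13 + O(n^25). (Equivalently, Faulhaber's formula gives the same leading term.)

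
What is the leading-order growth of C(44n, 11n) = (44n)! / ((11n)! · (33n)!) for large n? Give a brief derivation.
C(44n, 11n) ~ (256/27)^(11n) · sqrt(2/(3π·11n))

Write N = 11n. Apply Stirling to each factorial:
  (4N)! ~ sqrt(2π·4N) · (4N/e)^(4N),
  N! ~ sqrt(2π N) · (N/e)^N,
  (3N)! ~ sqrt(2π·3N) · (3N/e)^(3N).
The exponential factors combine to (4N)^(4N) / (N^N · (3N)^(3N)) = 4^(4N)/3^(3N) = (4^4/3^3)^N = (256/27)^N.
The square-root prefactors combine to sqrt(2π·4N) / (sqrt(2π N)·sqrt(2π·3N)) = sqrt(4 / (2π·3·N)) = sqrt(2/(3π·11n)).
Substituting N = 11n: C(44n, 11n) ~ (256/27)^(11n) · sqrt(2/(3π·11n)).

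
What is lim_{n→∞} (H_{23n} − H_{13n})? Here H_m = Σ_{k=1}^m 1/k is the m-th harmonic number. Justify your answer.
lim = ln(23/13)

Euler-Maclaurin gives H_m = ln m + γ + 1/(2m) + O(1/m^2). The γ and O(1/m) terms cancel in the difference:
  H_{23n} − H_{13n} = ln(23n) − ln(13n) + O(1/n) = ln(23/13) + O(1/n).
Hence the limit is ln(23/13).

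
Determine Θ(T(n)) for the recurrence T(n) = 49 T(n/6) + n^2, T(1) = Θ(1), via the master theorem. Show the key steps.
T(n) = Θ(n^(log_6 49))

Master theorem: compare f(n) = n^2 to n^(log_6 49) where log_6 49 ≈ 2.172. Since 2 < log_6 49, we have f(n) = O(n^(log_6 49 − ε)) for some ε > 0 — Case 1. Hence T(n) = Θ(n^(log_6 49)).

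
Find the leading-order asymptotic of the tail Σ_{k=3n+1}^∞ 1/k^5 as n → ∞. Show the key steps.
Σ_{k>3n} 1/k^5 ~ 1/(4 · (3n)^4)

Compare to the integral: ∫_{3n}^∞ x^(−5) dx = [−x^(−4)/4]_{3n}^∞ = 1/((5−1)·(3n)^4). Euler-Maclaurin then gives
  Σ_{k>3n} 1/k^5 = ∫_{3n}^∞ dx/x^5 − 1/(2·(3n)^5) + O(1/(3n)^6).
(Equivalently this is ζ(5) − Σ_{k≤3n} 1/k^5.)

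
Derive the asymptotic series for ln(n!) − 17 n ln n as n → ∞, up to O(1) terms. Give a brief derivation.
ln(n!) − 17 n ln n = −16 n ln n − n + (1/2) ln(2π n) + O(1/n)

Stirling: ln((n)!) = n ln(n) − n + (1/2) ln(2π·n) + O(1/n).
Here n ln(n) = n ln n.
Subtract 17n ln n: leading term is (1 − 17) n ln n = −16 n ln n. The next term is −n. Then the (1/2) ln(2π·n) correction.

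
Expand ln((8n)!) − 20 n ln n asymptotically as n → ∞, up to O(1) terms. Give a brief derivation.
ln((8n)!) − 20 n ln n = −12 n ln n + 8(ln 8 − 1) n + (1/2) ln(2π·8n) + O(1/n)

Stirling: ln((8n)!) = 8n ln(8n) − 8n + (1/2) ln(2π·8n) + O(1/n).
Expand 8n ln(8n) = 8n (ln n + ln 8) = 8n ln n + 8n ln 8.
Subtract 20n ln n: leading term is (8 − 20) n ln n = −12 n ln n. The next term is 8n ln 8 − 8n = 8(ln 8 − 1) n. Then the (1/2) ln(2π·8n) correction.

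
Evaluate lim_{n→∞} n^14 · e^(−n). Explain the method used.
lim = 0

Exponentials with base > 1 dominate every fixed polynomial: for any fixed c, n^c / e^n → 0 as n → ∞ (e.g. by the ratio test, or since e^n grows faster than any power of n). Hence n^14 · e^(−n) = n^14 / e^n → 0.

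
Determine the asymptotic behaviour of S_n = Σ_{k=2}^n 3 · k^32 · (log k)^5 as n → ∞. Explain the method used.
S_n ~ n^33 · (log n)^5 / 11

By integral comparison, S_n = ∫_1^n 3 · x^32 · (log x)^5 dx + O(n^32 · (log n)^5). For the integral, the leading term of ∫_1^n x^32 (log x)^5 dx is n^33/33 · (log n)^5 (by repeated integration by parts; each step lowers the log-exponent and produces a relatively O(1/log n) correction). Hence S_n ~ n^33 · (log n)^5 / 11.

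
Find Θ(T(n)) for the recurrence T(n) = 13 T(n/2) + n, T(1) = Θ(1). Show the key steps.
T(n) = Θ(n^(log_2 13))

Master theorem: compare f(n) = n to n^(log_2 13) where log_2 13 ≈ 3.700. Since 1 < log_2 13, we have f(n) = O(n^(log_2 13 − ε)) for some ε > 0 — Case 1. Hence T(n) = Θ(n^(log_2 13)).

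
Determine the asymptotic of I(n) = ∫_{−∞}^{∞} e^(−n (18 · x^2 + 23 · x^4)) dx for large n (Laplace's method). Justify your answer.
I(n) ~ sqrt(π/(18n))

φ(x) = 18 · x^2 + 23 · x^4 has its unique global minimum at x* = 0 (since φ'(x) = 36x + 92x^3 = 0 only at x = 0 for real x with both coefficients positive, and φ → ∞ as |x| → ∞). At x* = 0, φ(0) = 0 and φ''(0) = 36. Laplace's method then gives
  I(n) ~ sqrt(2π / (n · φ''(0))) · e^(−n φ(0)) = sqrt(2π / (36n)) = sqrt(π/(18n)).
The 23 · x^4 term contributes only at subleading order (an O(1/n) relative correction).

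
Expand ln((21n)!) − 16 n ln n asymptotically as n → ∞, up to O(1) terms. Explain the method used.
ln((21n)!) − 16 n ln n = 5 n ln n + 21(ln 21 − 1) n + (1/2) ln(2π·21n) + O(1/n)

Stirling: ln((21n)!) = 21n ln(21n) − 21n + (1/2) ln(2π·21n) + O(1/n).
Expand 21n ln(21n) = 21n (ln n + ln 21) = 21n ln n + 21n ln 21.
Subtract 16n ln n: leading term is (21 − 16) n ln n = 5 n ln n. The next term is 21n ln 21 − 21n = 21(ln 21 − 1) n. Then the (1/2) ln(2π·21n) correction.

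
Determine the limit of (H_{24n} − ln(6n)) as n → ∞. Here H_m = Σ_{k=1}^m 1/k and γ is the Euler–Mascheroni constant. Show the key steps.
lim = ln 4 + γ

By Euler-Maclaurin, H_m = ln m + γ + O(1/m). So
  H_{24n} − ln(6n) = ln(24n) + γ − ln(6n) + O(1/n)
                       = ln(24/6) + γ + O(1/n).
Hence the limit is ln(24/6) + γ (= ln 4).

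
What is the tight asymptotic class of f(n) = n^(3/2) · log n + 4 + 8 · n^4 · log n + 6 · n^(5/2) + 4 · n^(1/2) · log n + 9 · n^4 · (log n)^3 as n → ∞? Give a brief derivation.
f(n) ∈ Θ(n^4 · (log n)^3)

Compare the terms by growth order. For large n, n^a · (log n)^b dominates n^a' · (log n)^b' iff a > a', or (a = a' and b > b'). Ranking the 6 terms shows the dominant one is 9 · n^4 · (log n)^3. Hence f(n) ∈ Θ(n^4 · (log n)^3).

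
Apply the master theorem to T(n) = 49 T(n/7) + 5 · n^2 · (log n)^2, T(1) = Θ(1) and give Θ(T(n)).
T(n) = Θ(n^2 · (log n)^3)

Here log_7 49 = 2 and f(n) = 5 · n^2 · (log n)^2 = Θ(n^(log_7 49) · (log n)^2). This is the extended Case 2 of the master theorem (f matches the critical exponent up to log factors), giving T(n) = Θ(n^(log_7 49) · (log n)^(2+1)) = Θ(n^2 · (log n)^3).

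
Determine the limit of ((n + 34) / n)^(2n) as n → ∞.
lim = e^68

Rewrite as (1 + 34/n)^(2n). By the standard limit (1 + x/n)^n → e^x, we have (1 + 34/n)^n → e^34, and raising to the 2nd power gives e^68.
More precisely, ln[(1 + 34/n)^(2n)] = 2n · ln(1 + 34/n) = 2n · (34/n + O(1/n^2)) = 68 + O(1/n) → 68.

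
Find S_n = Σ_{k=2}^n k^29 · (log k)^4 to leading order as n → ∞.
S_n ~ n^30 · (log n)^4 / 30

By integral comparison, S_n = ∫_1^n x^29 · (log x)^4 dx + O(n^29 · (log n)^4). For the integral, the leading term of ∫_1^n x^29 (log x)^4 dx is n^30/30 · (log n)^4 (by repeated integration by parts; each step lowers the log-exponent and produces a relatively O(1/log n) correction). Hence S_n ~ n^30 · (log n)^4 / 30.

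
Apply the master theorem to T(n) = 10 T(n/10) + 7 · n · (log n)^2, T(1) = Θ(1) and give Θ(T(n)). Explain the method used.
T(n) = Θ(n · (log n)^3)

Here log_10 10 = 1 and f(n) = 7 · n · (log n)^2 = Θ(n^(log_10 10) · (log n)^2). This is the extended Case 2 of the master theorem (f matches the critical exponent up to log factors), giving T(n) = Θ(n^(log_10 10) · (log n)^(2+1)) = Θ(n · (log n)^3).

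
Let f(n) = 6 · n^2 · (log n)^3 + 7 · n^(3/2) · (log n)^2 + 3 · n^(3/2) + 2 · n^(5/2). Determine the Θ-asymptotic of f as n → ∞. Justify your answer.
f(n) ∈ Θ(n^(5/2))

Compare the terms by growth order. For large n, n^a · (log n)^b dominates n^a' · (log n)^b' iff a > a', or (a = a' and b > b'). Ranking the 4 terms shows the dominant one is 2 · n^(5/2). Hence f(n) ∈ Θ(n^(5/2)).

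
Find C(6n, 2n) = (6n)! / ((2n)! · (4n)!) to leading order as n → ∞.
C(6n, 2n) ~ (27/4)^(2n) · sqrt(3/(4π·2n))

Write N = 2n. Apply Stirling to each factorial:
  (3N)! ~ sqrt(2π·3N) · (3N/e)^(3N),
  N! ~ sqrt(2π N) · (N/e)^N,
  (2N)! ~ sqrt(2π·2N) · (2N/e)^(2N).
The exponential factors combine to (3N)^(3N) / (N^N · (2N)^(2N)) = 3^(3N)/2^(2N) = (3^3/2^2)^N = (27/4)^N.
The square-root prefactors combine to sqrt(2π·3N) / (sqrt(2π N)·sqrt(2π·2N)) = sqrt(3 / (2π·2·N)) = sqrt(3/(4π·2n)).
Substituting N = 2n: C(6n, 2n) ~ (27/4)^(2n) · sqrt(3/(4π·2n)).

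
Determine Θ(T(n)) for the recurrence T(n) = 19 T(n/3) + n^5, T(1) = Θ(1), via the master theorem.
T(n) = Θ(n^5)

log_3 19 ≈ 2.680. f(n) = n^5 dominates n^(log_3 19) since 5 > 2.680, and the regularity condition a·f(n/b) = 19·(n/3)^5 = (19/243)·n^5 ≤ c·f(n) holds with c = 19/243 ≈ 0.0782 < 1. So this is Case 3: T(n) = Θ(f(n)) = Θ(n^5).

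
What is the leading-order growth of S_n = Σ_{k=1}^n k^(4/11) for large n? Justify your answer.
S_n ~ (11/15) · n^(15/11)

Integral comparison: Σ_{k=1}^n k^(4/11) = ∫_0^n x^(4/11) dx + O(n^(4/11)). The integral is n^(1 + 4/11) / (1 + 4/11) = n^((4+11)/11) / ((4+11)/11) = (11/15) · n^(15/11).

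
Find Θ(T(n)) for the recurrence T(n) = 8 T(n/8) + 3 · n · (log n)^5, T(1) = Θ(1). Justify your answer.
T(n) = Θ(n · (log n)^6)

Here log_8 8 = 1 and f(n) = 3 · n · (log n)^5 = Θ(n^(log_8 8) · (log n)^5). This is the extended Case 2 of the master theorem (f matches the critical exponent up to log factors), giving T(n) = Θ(n^(log_8 8) · (log n)^(5+1)) = Θ(n · (log n)^6).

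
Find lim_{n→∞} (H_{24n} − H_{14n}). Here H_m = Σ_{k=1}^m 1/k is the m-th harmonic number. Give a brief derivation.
lim = ln(24/14) = ln(12/7)

Euler-Maclaurin gives H_m = ln m + γ + 1/(2m) + O(1/m^2). The γ and O(1/m) terms cancel in the difference:
  H_{24n} − H_{14n} = ln(24n) − ln(14n) + O(1/n) = ln(24/14) + O(1/n).
Hence the limit is ln(24/14) = ln(12/7).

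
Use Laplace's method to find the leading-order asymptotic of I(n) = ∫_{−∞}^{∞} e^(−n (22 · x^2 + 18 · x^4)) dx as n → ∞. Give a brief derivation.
I(n) ~ sqrt(π/(22n))

φ(x) = 22 · x^2 + 18 · x^4 has its unique global minimum at x* = 0 (since φ'(x) = 44x + 72x^3 = 0 only at x = 0 for real x with both coefficients positive, and φ → ∞ as |x| → ∞). At x* = 0, φ(0) = 0 and φ''(0) = 44. Laplace's method then gives
  I(n) ~ sqrt(2π / (n · φ''(0))) · e^(−n φ(0)) = sqrt(2π / (44n)) = sqrt(π/(22n)).
The 18 · x^4 term contributes only at subleading order (an O(1/n) relative correction).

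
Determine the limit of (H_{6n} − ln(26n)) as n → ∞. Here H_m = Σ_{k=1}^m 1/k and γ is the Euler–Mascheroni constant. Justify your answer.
lim = ln(3/13) + γ

By Euler-Maclaurin, H_m = ln m + γ + O(1/m). So
  H_{6n} − ln(26n) = ln(6n) + γ − ln(26n) + O(1/n)
                       = ln(6/26) + γ + O(1/n).
Hence the limit is ln(6/26) + γ (= ln(3/13)).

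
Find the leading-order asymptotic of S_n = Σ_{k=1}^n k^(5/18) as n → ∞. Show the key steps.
S_n ~ (18/23) · n^(23/18)

Integral comparison: Σ_{k=1}^n k^(5/18) = ∫_0^n x^(5/18) dx + O(n^(5/18)). The integral is n^(1 + 5/18) / (1 + 5/18) = n^((5+18)/18) / ((5+18)/18) = (18/23) · n^(23/18).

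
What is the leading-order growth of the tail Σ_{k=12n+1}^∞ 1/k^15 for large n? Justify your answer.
Σ_{k>12n} 1/k^15 ~ 1/(14 · (12n)^14)

Compare to the integral: ∫_{12n}^∞ x^(−15) dx = [−x^(−14)/14]_{12n}^∞ = 1/((15−1)·(12n)^14). Euler-Maclaurin then gives
  Σ_{k>12n} 1/k^15 = ∫_{12n}^∞ dx/x^15 − 1/(2·(12n)^15) + O(1/(12n)^16).
(Equivalently this is ζ(15) − Σ_{k≤12n} 1/k^15.)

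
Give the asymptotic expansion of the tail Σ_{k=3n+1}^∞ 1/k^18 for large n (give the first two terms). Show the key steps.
Σ_{k>3n} 1/k^18 = 1/(17 · (3n)^17) − 1/(2 · (3n)^18) + O(1/(3n)^19)

Compare to the integral: ∫_{3n}^∞ x^(−18) dx = [−x^(−17)/17]_{3n}^∞ = 1/((18−1)·(3n)^17). The Euler-Maclaurin correction adds −f(3n)/2 = −1/(2·(3n)^18). Euler-Maclaurin then gives
  Σ_{k>3n} 1/k^18 = ∫_{3n}^∞ dx/x^18 − 1/(2·(3n)^18) + O(1/(3n)^19).
(Equivalently this is ζ(18) − Σ_{k≤3n} 1/k^18.)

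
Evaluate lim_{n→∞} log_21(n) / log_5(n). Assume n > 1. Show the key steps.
lim = ln(5) / ln(21) = log_21(5)

Change of base: log_21(n) = ln n / ln 21 and log_5(n) = ln n / ln 5. The ratio is (ln n / ln 21) · (ln 5 / ln n) = ln 5 / ln 21, a constant independent of n. So the limit is ln 5 / ln 21 = log_21(5).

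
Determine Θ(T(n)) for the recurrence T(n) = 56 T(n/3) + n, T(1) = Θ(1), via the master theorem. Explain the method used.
T(n) = Θ(n^(log_3 56))

Master theorem: compare f(n) = n to n^(log_3 56) where log_3 56 ≈ 3.664. Since 1 < log_3 56, we have f(n) = O(n^(log_3 56 − ε)) for some ε > 0 — Case 1. Hence T(n) = Θ(n^(log_3 56)).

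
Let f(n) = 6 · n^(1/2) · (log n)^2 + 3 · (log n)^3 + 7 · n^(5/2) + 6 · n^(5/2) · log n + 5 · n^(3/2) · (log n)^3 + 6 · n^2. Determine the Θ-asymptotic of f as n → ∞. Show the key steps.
f(n) ∈ Θ(n^(5/2) · log n)

Compare the terms by growth order. For large n, n^a · (log n)^b dominates n^a' · (log n)^b' iff a > a', or (a = a' and b > b'). Ranking the 6 terms shows the dominant one is 6 · n^(5/2) · log n. Hence f(n) ∈ Θ(n^(5/2) · log n).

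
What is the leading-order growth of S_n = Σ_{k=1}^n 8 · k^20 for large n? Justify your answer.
S_n ~ 8 · n^21 / 21

By integral comparison (Euler-Maclaurin), Σ_{k=1}^n 8 · k^20 = 8 · ∫_0^n x^20 dx + O(n^20) = 8 · n^21/21 + O(n^20). (Equivalently, Faulhaber's formula gives the same leading term.)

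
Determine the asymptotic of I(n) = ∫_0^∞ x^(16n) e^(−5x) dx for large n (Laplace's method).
I(n) ~ (sqrt(2π·16n) / 5) · (16n/(5e))^(16n)

Write the integrand as exp(16n ln x − 5x) and set f(x) = 16n ln x − 5x. Then f'(x) = 16n/x − 5 = 0 at x* = 16n/5, and f''(x*) = −16n/x*^2 = −5^2/(16n). Laplace's method (interior maximum) gives
  I(n) ~ e^(f(x*)) · sqrt(2π / |f''(x*)|)
        = exp(16n ln(16n/5) − 16n) · sqrt(2π · 16n / 5^2)
        = (16n/5)^(16n) e^(−16n) · sqrt(2π·16n) / 5
        = (sqrt(2π·16n) / 5) · (16n/(5e))^(16n).
This matches Γ(16n+1)/5^(16n+1) with Stirling applied to Γ.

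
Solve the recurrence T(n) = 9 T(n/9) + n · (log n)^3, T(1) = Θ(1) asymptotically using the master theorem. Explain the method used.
T(n) = Θ(n · (log n)^4)

Here log_9 9 = 1 and f(n) = n · (log n)^3 = Θ(n^(log_9 9) · (log n)^3). This is the extended Case 2 of the master theorem (f matches the critical exponent up to log factors), giving T(n) = Θ(n^(log_9 9) · (log n)^(3+1)) = Θ(n · (log n)^4).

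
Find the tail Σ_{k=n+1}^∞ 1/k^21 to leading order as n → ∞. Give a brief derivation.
Σ_{k>n} 1/k^21 ~ 1/(20 · n^20)

Compare to the integral: ∫_{n}^∞ x^(−21) dx = [−x^(−20)/20]_{n}^∞ = 1/((21−1)·n^20). Euler-Maclaurin then gives
  Σ_{k>n} 1/k^21 = ∫_{n}^∞ dx/x^21 − 1/(2·n^21) + O(1/n^22).
(Equivalently this is ζ(21) − Σ_{k≤n} 1/k^21.)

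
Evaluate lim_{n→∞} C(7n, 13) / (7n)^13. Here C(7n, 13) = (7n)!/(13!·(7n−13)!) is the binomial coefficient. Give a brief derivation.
lim = 1/13! = 1/6227020800

With N = 7n → ∞: C(N, 13) / N^13 = [N(N−1)…(N−12)] / (13! · N^13) = (1/13!) · 1 · (1 − 1/(7n)) · … · (1 − 12/(7n)). Each factor → 1 as N → ∞, so the limit is 1/13! = 1/6227020800.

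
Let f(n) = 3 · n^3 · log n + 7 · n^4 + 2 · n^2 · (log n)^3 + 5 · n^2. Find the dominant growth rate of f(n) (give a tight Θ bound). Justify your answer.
f(n) ∈ Θ(n^4)

Compare the terms by growth order. For large n, n^a · (log n)^b dominates n^a' · (log n)^b' iff a > a', or (a = a' and b > b'). Ranking the 4 terms shows the dominant one is 7 · n^4. Hence f(n) ∈ Θ(n^4).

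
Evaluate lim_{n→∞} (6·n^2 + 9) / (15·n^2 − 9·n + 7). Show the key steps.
lim = 6/15 = 2/5

For large n the leading n^2 terms dominate both numerator and denominator. Dividing top and bottom by n^2, every other term tends to 0, leaving 6/15 = 2/5.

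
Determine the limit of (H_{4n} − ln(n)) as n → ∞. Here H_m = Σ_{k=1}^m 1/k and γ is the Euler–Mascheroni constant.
lim = ln 4 + γ

By Euler-Maclaurin, H_m = ln m + γ + O(1/m). So
  H_{4n} − ln(n) = ln(4n) + γ − ln(n) + O(1/n)
                       = ln(4/1) + γ + O(1/n).
Hence the limit is ln(4/1) + γ.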